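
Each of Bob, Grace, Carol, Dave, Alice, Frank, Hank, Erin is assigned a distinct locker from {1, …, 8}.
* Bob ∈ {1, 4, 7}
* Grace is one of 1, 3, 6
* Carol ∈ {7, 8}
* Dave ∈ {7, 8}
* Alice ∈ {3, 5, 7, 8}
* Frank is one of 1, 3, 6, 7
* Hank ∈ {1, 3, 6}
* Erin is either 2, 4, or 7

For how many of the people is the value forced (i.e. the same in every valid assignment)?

3

Among the 8 variables, 2 fits only Erin (and all 8 values in {1, 2, 3, 4, 5, 6, 7, 8} must be used), so Erin = 2.
The 7 still-open variables draw from only 7 values {1, 3, 4, 5, 6, 7, 8}, so each is used; only Bob can be 4, hence Bob = 4.
The 6 still-open variables draw from only 6 values {1, 3, 5, 6, 7, 8}, so each is used; only Alice can be 5, hence Alice = 5.
Carol and Dave between them cover only {7, 8} — a naked pair. Remove those values from Frank.
Determined: Bob=4, Alice=5, Erin=2. The other people each still have more than one consistent value. That makes 3.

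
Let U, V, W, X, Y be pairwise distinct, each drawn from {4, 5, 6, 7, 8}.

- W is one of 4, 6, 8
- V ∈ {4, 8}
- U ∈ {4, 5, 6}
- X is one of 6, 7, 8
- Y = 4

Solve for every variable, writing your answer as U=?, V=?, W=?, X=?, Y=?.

Y must be 4 (only option left). So U, V, W can't be 4.
V's domain is down to {8}, so V = 8. Strike 8 from W, X.
That leaves W = 6. Strike 6 from U, X.
That leaves X = 7.
That leaves U = 5.

U=5, V=8, W=6, X=7, Y=4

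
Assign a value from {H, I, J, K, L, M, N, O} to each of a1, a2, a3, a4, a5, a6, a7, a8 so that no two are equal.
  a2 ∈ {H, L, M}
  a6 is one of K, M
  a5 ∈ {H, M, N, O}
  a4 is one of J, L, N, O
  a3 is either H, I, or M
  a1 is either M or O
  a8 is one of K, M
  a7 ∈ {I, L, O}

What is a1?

The 8 variables together cover exactly {H, I, J, K, L, M, N, O} — 8 values for 8 variables — and J appears only in a4's list, so a4 = J.
Among the 7 still-open variables, N fits only a5 (and all 7 values in {H, I, K, L, M, N, O} must be used), so a5 = N.
a6 and a8 between them cover only {K, M} — a naked pair. Remove those values from a1, a2, a3.
So a1 = O.

O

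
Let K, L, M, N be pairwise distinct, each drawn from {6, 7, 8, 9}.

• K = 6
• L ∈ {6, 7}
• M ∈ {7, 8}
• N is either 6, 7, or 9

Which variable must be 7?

L

K must be 6 (only option left). Remove 6 from L, N.
So 7 goes to L.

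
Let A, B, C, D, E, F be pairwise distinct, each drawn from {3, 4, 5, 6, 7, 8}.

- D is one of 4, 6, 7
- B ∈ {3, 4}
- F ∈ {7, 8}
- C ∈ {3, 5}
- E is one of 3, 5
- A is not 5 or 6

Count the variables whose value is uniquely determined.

Among the 6 variables, 6 fits only D (and all 6 values in {3, 4, 5, 6, 7, 8} must be used), so D = 6.
The 2 variables C and E are confined to {3, 5}, which locks those values in; drop them from A, B.
B has just one choice, so B = 4. Remove 4 from A.
Determined: B=4, D=6. The other variables each still have more than one consistent value. That makes 2.

2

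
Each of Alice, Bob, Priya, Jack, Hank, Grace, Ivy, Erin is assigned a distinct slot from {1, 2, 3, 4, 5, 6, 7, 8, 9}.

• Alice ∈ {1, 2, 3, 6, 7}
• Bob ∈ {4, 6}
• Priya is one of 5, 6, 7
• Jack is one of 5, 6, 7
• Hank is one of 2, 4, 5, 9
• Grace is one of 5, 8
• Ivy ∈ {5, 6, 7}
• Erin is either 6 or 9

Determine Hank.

Priya, Jack, Ivy between them cover only {5, 6, 7} — a naked triple. Remove those values from Alice, Bob, Hank, Grace, Erin.
Bob must be 4 (only option left). So Hank can't be 4.
Grace has just one choice, so Grace = 8.
Erin must be 9 (only option left). So Hank can't be 9.
So Hank = 2.

2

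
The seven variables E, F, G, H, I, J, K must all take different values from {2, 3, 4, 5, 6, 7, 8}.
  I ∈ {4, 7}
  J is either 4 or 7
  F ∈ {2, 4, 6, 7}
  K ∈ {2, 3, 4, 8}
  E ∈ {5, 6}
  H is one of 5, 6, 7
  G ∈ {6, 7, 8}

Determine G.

8

The 7 variables together cover exactly {2, 3, 4, 5, 6, 7, 8} — 7 values for 7 variables — and 3 appears only in K's list, so K = 3.
Among the 6 still-open variables, 2 fits only F (and all 6 values in {2, 4, 5, 6, 7, 8} must be used), so F = 2.
The 5 still-open variables draw from only 5 values {4, 5, 6, 7, 8}, so each is used; only G can be 8, hence G = 8.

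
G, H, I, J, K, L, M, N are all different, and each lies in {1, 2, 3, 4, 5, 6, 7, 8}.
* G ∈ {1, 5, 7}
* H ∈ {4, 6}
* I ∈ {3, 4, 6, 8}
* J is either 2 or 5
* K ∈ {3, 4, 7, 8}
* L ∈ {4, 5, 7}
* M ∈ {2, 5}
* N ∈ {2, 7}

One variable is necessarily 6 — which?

The 8 variables together cover exactly {1, 2, 3, 4, 5, 6, 7, 8} — 8 values for 8 variables — and 1 appears only in G's list, so G = 1.
The 2 variables J and M are confined to {2, 5}, which locks those values in; drop them from L, N.
N has just one choice, so N = 7. Remove 7 from K, L.
L must be 4 (only option left). So H, I, K can't be 4.
So 6 goes to H.

H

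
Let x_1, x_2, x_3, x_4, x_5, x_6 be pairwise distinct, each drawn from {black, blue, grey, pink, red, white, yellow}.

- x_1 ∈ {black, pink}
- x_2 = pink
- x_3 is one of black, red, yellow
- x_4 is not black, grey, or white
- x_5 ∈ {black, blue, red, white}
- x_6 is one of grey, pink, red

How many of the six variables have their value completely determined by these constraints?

x_2's domain is down to {pink}, so x_2 = pink. Strike pink from x_1, x_4, x_6.
x_1's domain is down to {black}, so x_1 = black. Eliminate black elsewhere: x_3, x_5.
Determined: x_1=black, x_2=pink. The other variables each still have more than one consistent value. That makes 2.

2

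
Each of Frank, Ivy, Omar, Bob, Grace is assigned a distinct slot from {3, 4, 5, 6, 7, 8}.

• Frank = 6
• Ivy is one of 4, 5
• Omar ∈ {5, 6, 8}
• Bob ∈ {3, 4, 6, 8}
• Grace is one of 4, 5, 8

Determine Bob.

3

Frank has just one choice, so Frank = 6. So Omar, Bob can't be 6.
The 4 still-open variables together cover exactly {3, 4, 5, 8} — 4 values for 4 variables — and 3 appears only in Bob's list, so Bob = 3.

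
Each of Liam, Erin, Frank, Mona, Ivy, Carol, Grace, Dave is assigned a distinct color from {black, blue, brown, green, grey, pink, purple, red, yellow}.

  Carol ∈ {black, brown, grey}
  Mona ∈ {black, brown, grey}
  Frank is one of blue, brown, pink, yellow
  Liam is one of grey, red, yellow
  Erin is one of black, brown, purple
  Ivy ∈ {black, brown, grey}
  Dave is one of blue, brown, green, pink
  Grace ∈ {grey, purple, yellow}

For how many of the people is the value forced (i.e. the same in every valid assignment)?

3

The 3 variables Mona, Ivy, Carol are confined to {black, brown, grey}, which locks those values in; drop them from Liam, Erin, Frank, Grace, Dave.
Erin must be purple (only option left). So Grace can't be purple.
Grace must be yellow (only option left). Remove yellow from Liam, Frank.
Liam must be red (only option left).
Determined: Liam=red, Erin=purple, Grace=yellow. The other people each still have more than one consistent value. That makes 3.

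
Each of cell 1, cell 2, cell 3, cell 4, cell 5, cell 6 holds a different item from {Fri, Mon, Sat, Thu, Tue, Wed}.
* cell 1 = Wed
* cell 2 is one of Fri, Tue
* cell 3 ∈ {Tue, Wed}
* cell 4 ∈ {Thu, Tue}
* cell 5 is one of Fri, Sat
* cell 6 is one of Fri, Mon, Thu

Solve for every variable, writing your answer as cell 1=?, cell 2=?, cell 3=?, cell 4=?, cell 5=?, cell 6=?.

cell 1=Wed, cell 2=Fri, cell 3=Tue, cell 4=Thu, cell 5=Sat, cell 6=Mon

cell 1 must be Wed (only option left). So cell 3 can't be Wed.
cell 3 has just one choice, so cell 3 = Tue. Eliminate Tue elsewhere: cell 2, cell 4.
cell 4's domain is down to {Thu}, so cell 4 = Thu. Remove Thu from cell 6.
That leaves cell 2 = Fri. Remove Fri from cell 5, cell 6.
cell 5 has just one choice, so cell 5 = Sat.
cell 6 must be Mon (only option left).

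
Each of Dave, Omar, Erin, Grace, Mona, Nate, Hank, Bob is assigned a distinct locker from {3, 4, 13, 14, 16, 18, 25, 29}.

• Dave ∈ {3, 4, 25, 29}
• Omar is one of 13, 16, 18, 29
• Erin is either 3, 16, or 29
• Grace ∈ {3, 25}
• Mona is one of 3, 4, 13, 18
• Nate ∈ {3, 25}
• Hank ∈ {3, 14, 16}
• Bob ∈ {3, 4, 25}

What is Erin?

16

The 8 variables together cover exactly {3, 4, 13, 14, 16, 18, 25, 29} — 8 values for 8 variables — and 14 appears only in Hank's list, so Hank = 14.
Grace and Nate share exactly the 2 values {3, 25}; by pigeonhole those values go to them, so strike 3, 25 from Dave, Erin, Mona, Bob.
That leaves Bob = 4. Eliminate 4 elsewhere: Dave, Mona.
Dave's domain is down to {29}, so Dave = 29. Eliminate 29 elsewhere: Omar, Erin.
So Erin = 16.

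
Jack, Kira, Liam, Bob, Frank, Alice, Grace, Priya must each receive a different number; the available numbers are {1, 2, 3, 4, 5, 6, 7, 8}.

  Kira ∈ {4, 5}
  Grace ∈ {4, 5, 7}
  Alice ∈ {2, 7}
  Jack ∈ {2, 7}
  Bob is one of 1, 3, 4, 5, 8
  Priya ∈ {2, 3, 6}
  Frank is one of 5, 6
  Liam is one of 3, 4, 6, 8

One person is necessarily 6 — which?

Frank

The 8 variables together cover exactly {1, 2, 3, 4, 5, 6, 7, 8} — 8 values for 8 variables — and 1 appears only in Bob's list, so Bob = 1.
The 7 still-open variables together cover exactly {2, 3, 4, 5, 6, 7, 8} — 7 values for 7 variables — and 8 appears only in Liam's list, so Liam = 8.
Among the 6 still-open variables, 3 fits only Priya (and all 6 values in {2, 3, 4, 5, 6, 7} must be used), so Priya = 3.
Among the 5 still-open variables, 6 fits only Frank (and all 5 values in {2, 4, 5, 6, 7} must be used), so Frank = 6.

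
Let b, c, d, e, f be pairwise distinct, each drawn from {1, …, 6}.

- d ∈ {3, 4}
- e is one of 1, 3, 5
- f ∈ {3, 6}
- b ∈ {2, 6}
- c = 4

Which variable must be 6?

c must be 4 (only option left). Strike 4 from d.
d's domain is down to {3}, so d = 3. So e, f can't be 3.
So 6 goes to f.

f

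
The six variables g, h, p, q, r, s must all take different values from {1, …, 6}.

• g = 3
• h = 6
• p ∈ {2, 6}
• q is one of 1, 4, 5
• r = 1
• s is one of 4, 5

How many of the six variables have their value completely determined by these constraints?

4

g must be 3 (only option left).
h must be 6 (only option left). So p can't be 6.
p's domain is down to {2}, so p = 2.
r has just one choice, so r = 1. So q can't be 1.
Determined: g=3, h=6, p=2, r=1. The other variables each still have more than one consistent value. That makes 4.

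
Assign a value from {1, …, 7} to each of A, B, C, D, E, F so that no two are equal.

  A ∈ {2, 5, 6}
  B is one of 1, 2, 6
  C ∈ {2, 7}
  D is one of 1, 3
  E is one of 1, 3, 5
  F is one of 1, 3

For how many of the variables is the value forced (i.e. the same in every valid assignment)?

2

The 6 variables draw from only 6 values {1, 2, 3, 5, 6, 7}, so each is used; only C can be 7, hence C = 7.
D and F between them cover only {1, 3} — a naked pair. Remove those values from B, E.
E has just one choice, so E = 5. Remove 5 from A.
Determined: C=7, E=5. The other variables each still have more than one consistent value. That makes 2.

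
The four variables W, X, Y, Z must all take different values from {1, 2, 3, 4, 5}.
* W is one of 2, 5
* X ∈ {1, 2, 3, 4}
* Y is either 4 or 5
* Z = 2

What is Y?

Z has just one choice, so Z = 2. Eliminate 2 elsewhere: W, X.
W has just one choice, so W = 5. So Y can't be 5.
So Y = 4.

4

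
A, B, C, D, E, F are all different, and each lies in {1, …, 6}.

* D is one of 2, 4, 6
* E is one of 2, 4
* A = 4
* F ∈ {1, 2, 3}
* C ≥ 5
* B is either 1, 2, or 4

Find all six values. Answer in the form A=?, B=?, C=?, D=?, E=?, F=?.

A=4, B=1, C=5, D=6, E=2, F=3

A must be 4 (only option left). Remove 4 from B, D, E.
That leaves E = 2. Eliminate 2 elsewhere: B, D, F.
B's domain is down to {1}, so B = 1. Remove 1 from F.
That leaves D = 6. Remove 6 from C.
F's domain is down to {3}, so F = 3.
C's domain is down to {5}, so C = 5.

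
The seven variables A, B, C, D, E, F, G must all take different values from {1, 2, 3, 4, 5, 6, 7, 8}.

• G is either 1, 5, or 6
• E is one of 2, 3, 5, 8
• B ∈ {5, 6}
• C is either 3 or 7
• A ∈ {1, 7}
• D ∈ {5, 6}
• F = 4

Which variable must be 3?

C

F's domain is down to {4}, so F = 4.
The 2 variables B and D are confined to {5, 6}, which locks those values in; drop them from E, G.
G must be 1 (only option left). Eliminate 1 elsewhere: A.
A's domain is down to {7}, so A = 7. Strike 7 from C.
So 3 goes to C.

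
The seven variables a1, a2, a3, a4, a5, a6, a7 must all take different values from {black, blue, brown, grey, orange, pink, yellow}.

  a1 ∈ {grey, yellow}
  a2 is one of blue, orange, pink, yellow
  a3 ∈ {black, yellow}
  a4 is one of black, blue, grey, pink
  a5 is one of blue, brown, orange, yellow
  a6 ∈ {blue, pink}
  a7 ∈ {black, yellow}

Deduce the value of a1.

The 7 variables draw from only 7 values {black, blue, brown, grey, orange, pink, yellow}, so each is used; only a5 can be brown, hence a5 = brown.
The 6 still-open variables together cover exactly {black, blue, grey, orange, pink, yellow} — 6 values for 6 variables — and orange appears only in a2's list, so a2 = orange.
The 2 variables a3 and a7 are confined to {black, yellow}, which locks those values in; drop them from a1, a4.
So a1 = grey.

grey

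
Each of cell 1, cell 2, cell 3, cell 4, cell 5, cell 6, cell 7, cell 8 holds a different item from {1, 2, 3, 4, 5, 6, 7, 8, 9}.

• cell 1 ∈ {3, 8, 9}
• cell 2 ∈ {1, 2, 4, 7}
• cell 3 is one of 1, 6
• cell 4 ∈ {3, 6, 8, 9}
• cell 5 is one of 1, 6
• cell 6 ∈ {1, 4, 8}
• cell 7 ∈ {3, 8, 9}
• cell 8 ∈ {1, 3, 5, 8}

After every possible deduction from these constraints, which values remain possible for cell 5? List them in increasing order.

cell 3 and cell 5 between them cover only {1, 6} — a naked pair. Remove those values from cell 2, cell 4, cell 6, cell 8.
The 3 variables cell 1, cell 4, cell 7 are confined to {3, 8, 9}, which locks those values in; drop them from cell 6, cell 8.
cell 6 has just one choice, so cell 6 = 4. Remove 4 from cell 2.
cell 8's domain is down to {5}, so cell 8 = 5.
No further eliminations apply; cell 5 can still be any of 1, 6.

1, 6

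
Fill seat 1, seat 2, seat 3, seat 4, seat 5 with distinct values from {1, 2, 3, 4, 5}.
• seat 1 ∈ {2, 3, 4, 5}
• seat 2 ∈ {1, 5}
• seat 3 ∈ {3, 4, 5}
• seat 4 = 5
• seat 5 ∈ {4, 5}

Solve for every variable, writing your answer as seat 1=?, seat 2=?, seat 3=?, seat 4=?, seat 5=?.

seat 4's domain is down to {5}, so seat 4 = 5. Eliminate 5 elsewhere: seat 1, seat 2, seat 3, seat 5.
seat 5's domain is down to {4}, so seat 5 = 4. Eliminate 4 elsewhere: seat 1, seat 3.
That leaves seat 2 = 1.
seat 3 has just one choice, so seat 3 = 3. Remove 3 from seat 1.
seat 1 has just one choice, so seat 1 = 2.

seat 1=2, seat 2=1, seat 3=3, seat 4=5, seat 5=4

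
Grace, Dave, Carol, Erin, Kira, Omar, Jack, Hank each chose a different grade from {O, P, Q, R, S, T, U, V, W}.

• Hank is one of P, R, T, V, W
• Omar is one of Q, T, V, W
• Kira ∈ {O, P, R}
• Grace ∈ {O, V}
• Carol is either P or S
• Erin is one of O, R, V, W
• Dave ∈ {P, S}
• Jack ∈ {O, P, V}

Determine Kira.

R

The 8 variables together cover exactly {O, P, Q, R, S, T, V, W} — 8 values for 8 variables — and Q appears only in Omar's list, so Omar = Q.
The 7 still-open variables draw from only 7 values {O, P, R, S, T, V, W}, so each is used; only Hank can be T, hence Hank = T.
Among the 6 still-open variables, W fits only Erin (and all 6 values in {O, P, R, S, V, W} must be used), so Erin = W.
The 5 still-open variables together cover exactly {O, P, R, S, V} — 5 values for 5 variables — and R appears only in Kira's list, so Kira = R.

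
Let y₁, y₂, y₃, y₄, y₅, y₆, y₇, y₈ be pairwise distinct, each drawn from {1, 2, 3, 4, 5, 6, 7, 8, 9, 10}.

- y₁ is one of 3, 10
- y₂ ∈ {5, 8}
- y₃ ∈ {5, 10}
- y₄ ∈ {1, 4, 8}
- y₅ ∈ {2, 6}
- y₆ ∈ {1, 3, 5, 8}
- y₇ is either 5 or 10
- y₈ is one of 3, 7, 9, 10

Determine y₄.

4

The 2 variables y₃ and y₇ are confined to {5, 10}, which locks those values in; drop them from y₁, y₂, y₆, y₈.
That leaves y₁ = 3. Strike 3 from y₆, y₈.
y₂ has just one choice, so y₂ = 8. Strike 8 from y₄, y₆.
y₆ has just one choice, so y₆ = 1. So y₄ can't be 1.
So y₄ = 4.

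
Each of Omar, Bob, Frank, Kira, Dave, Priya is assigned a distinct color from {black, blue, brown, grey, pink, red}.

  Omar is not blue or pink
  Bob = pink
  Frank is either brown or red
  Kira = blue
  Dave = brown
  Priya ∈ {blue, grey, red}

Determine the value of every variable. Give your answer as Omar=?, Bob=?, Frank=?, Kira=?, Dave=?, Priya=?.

Bob has just one choice, so Bob = pink.
Kira must be blue (only option left). Remove blue from Priya.
Dave's domain is down to {brown}, so Dave = brown. So Omar, Frank can't be brown.
That leaves Frank = red. Remove red from Omar, Priya.
That leaves Priya = grey. Eliminate grey elsewhere: Omar.
That leaves Omar = black.

Omar=black, Bob=pink, Frank=red, Kira=blue, Dave=brown, Priya=grey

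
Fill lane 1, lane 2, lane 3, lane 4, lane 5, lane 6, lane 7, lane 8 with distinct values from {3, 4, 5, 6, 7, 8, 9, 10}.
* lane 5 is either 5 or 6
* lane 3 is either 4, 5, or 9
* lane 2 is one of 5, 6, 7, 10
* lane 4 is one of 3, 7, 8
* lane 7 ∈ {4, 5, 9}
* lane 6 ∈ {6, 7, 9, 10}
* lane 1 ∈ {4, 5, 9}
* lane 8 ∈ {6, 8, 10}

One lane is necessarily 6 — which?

The 8 variables draw from only 8 values {3, 4, 5, 6, 7, 8, 9, 10}, so each is used; only lane 4 can be 3, hence lane 4 = 3.
Among the 7 still-open variables, 8 fits only lane 8 (and all 7 values in {4, 5, 6, 7, 8, 9, 10} must be used), so lane 8 = 8.
The 3 variables lane 1, lane 3, lane 7 are confined to {4, 5, 9}, which locks those values in; drop them from lane 2, lane 5, lane 6.
So 6 goes to lane 5.

lane 5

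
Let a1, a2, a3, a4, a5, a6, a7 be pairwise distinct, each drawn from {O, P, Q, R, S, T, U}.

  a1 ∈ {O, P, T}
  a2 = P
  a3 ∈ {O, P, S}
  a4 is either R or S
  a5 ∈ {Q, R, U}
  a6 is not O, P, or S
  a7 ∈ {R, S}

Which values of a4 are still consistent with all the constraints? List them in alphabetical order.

a2 must be P (only option left). Remove P from a1, a3.
a4 and a7 between them cover only {R, S} — a naked pair. Remove those values from a3, a5, a6.
a3 has just one choice, so a3 = O. Eliminate O elsewhere: a1.
a1's domain is down to {T}, so a1 = T. So a6 can't be T.
No further eliminations apply; a4 can still be any of R, S.

R, S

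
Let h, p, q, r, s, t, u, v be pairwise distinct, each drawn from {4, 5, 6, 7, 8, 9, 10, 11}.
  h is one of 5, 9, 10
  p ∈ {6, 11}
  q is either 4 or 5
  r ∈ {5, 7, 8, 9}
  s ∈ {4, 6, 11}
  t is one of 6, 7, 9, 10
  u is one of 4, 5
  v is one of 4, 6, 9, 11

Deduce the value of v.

9

The 8 variables draw from only 8 values {4, 5, 6, 7, 8, 9, 10, 11}, so each is used; only r can be 8, hence r = 8.
Among the 7 still-open variables, 7 fits only t (and all 7 values in {4, 5, 6, 7, 9, 10, 11} must be used), so t = 7.
Among the 6 still-open variables, 10 fits only h (and all 6 values in {4, 5, 6, 9, 10, 11} must be used), so h = 10.
The 5 still-open variables together cover exactly {4, 5, 6, 9, 11} — 5 values for 5 variables — and 9 appears only in v's list, so v = 9.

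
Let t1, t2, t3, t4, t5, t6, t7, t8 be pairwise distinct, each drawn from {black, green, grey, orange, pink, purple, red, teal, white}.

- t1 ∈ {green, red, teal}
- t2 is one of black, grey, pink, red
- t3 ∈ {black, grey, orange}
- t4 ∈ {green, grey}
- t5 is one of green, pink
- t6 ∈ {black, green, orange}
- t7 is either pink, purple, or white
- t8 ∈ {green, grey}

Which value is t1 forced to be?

t4 and t8 between them cover only {green, grey} — a naked pair. Remove those values from t1, t2, t3, t5, t6.
t5 has just one choice, so t5 = pink. So t2, t7 can't be pink.
The 2 variables t3 and t6 are confined to {black, orange}, which locks those values in; drop them from t2.
That leaves t2 = red. Remove red from t1.
So t1 = teal.

teal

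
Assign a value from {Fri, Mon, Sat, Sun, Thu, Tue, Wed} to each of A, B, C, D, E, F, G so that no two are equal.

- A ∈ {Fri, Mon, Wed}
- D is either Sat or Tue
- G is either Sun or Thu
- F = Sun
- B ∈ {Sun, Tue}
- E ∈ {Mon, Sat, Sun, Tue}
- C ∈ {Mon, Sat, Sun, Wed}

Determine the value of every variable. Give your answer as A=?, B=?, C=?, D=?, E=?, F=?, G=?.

F's domain is down to {Sun}, so F = Sun. Eliminate Sun elsewhere: B, C, E, G.
That leaves G = Thu.
B must be Tue (only option left). Eliminate Tue elsewhere: D, E.
That leaves D = Sat. Remove Sat from C, E.
E must be Mon (only option left). Eliminate Mon elsewhere: A, C.
C has just one choice, so C = Wed. Remove Wed from A.
A's domain is down to {Fri}, so A = Fri.

A=Fri, B=Tue, C=Wed, D=Sat, E=Mon, F=Sun, G=Thu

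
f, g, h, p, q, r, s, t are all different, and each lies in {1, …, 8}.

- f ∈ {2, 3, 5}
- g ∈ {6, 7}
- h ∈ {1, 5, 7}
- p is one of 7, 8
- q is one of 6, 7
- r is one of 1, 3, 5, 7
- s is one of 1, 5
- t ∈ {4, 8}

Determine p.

8

Among the 8 variables, 2 fits only f (and all 8 values in {1, 2, 3, 4, 5, 6, 7, 8} must be used), so f = 2.
The 7 still-open variables draw from only 7 values {1, 3, 4, 5, 6, 7, 8}, so each is used; only r can be 3, hence r = 3.
The 6 still-open variables draw from only 6 values {1, 4, 5, 6, 7, 8}, so each is used; only t can be 4, hence t = 4.
Among the 5 still-open variables, 8 fits only p (and all 5 values in {1, 5, 6, 7, 8} must be used), so p = 8.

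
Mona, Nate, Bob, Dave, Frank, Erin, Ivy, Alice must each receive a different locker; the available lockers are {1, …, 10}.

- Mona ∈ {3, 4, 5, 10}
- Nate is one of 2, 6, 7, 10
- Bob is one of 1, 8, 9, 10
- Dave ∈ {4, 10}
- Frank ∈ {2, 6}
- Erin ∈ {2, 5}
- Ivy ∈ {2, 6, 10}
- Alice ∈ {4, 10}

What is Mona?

The 2 variables Dave and Alice are confined to {4, 10}, which locks those values in; drop them from Mona, Nate, Bob, Ivy.
Frank and Ivy share exactly the 2 values {2, 6}; by pigeonhole those values go to them, so strike 2, 6 from Nate, Erin.
Nate has just one choice, so Nate = 7.
Erin's domain is down to {5}, so Erin = 5. Remove 5 from Mona.
So Mona = 3.

3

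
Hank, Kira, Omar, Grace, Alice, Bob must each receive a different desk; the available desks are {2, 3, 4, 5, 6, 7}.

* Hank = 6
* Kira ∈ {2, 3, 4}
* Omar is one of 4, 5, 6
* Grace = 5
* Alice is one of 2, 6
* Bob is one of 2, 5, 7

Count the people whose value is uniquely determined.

Hank has just one choice, so Hank = 6. Remove 6 from Omar, Alice.
Grace has just one choice, so Grace = 5. Eliminate 5 elsewhere: Omar, Bob.
That leaves Alice = 2. Remove 2 from Kira, Bob.
That leaves Bob = 7.
Omar's domain is down to {4}, so Omar = 4. Eliminate 4 elsewhere: Kira.
Kira must be 3 (only option left).
Every person is fixed: Hank=6, Kira=3, Omar=4, Grace=5, Alice=2, Bob=7. That makes 6.

6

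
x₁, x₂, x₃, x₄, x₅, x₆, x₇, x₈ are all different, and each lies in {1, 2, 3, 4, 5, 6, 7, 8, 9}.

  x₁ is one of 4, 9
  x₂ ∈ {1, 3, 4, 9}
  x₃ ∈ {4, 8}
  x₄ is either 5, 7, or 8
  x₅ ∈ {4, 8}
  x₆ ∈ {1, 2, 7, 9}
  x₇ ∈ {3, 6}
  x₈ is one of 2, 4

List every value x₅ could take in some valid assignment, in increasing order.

x₃ and x₅ share exactly the 2 values {4, 8}; by pigeonhole those values go to them, so strike 4, 8 from x₁, x₂, x₄, x₈.
That leaves x₁ = 9. Eliminate 9 elsewhere: x₂, x₆.
That leaves x₈ = 2. Eliminate 2 elsewhere: x₆.
No further eliminations apply; x₅ can still be any of 4, 8.

4, 8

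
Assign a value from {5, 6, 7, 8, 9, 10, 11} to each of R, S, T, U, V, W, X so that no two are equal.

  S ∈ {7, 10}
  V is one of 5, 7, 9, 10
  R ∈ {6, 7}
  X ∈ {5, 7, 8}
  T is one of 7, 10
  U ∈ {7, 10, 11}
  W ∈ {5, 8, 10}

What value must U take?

11

The 7 variables draw from only 7 values {5, 6, 7, 8, 9, 10, 11}, so each is used; only R can be 6, hence R = 6.
The 6 still-open variables together cover exactly {5, 7, 8, 9, 10, 11} — 6 values for 6 variables — and 9 appears only in V's list, so V = 9.
Among the 5 still-open variables, 11 fits only U (and all 5 values in {5, 7, 8, 10, 11} must be used), so U = 11.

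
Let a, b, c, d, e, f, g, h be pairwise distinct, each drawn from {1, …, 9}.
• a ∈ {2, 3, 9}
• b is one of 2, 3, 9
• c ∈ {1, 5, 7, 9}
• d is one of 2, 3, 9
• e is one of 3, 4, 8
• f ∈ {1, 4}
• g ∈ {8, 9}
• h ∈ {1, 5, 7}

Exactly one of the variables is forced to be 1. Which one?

a, b, d share exactly the 3 values {2, 3, 9}; by pigeonhole those values go to them, so strike 2, 3, 9 from c, e, g.
g's domain is down to {8}, so g = 8. So e can't be 8.
e must be 4 (only option left). Remove 4 from f.
So 1 goes to f.

f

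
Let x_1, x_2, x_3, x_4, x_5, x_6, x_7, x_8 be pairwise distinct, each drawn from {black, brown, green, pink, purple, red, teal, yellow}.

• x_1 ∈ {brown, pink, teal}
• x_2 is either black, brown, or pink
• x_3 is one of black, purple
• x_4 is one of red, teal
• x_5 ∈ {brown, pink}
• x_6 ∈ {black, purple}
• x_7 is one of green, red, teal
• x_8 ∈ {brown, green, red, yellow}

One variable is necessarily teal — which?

Among the 8 variables, yellow fits only x_8 (and all 8 values in {black, brown, green, pink, purple, red, teal, yellow} must be used), so x_8 = yellow.
Among the 7 still-open variables, green fits only x_7 (and all 7 values in {black, brown, green, pink, purple, red, teal} must be used), so x_7 = green.
The 6 still-open variables together cover exactly {black, brown, pink, purple, red, teal} — 6 values for 6 variables — and red appears only in x_4's list, so x_4 = red.
The 5 still-open variables draw from only 5 values {black, brown, pink, purple, teal}, so each is used; only x_1 can be teal, hence x_1 = teal.

x_1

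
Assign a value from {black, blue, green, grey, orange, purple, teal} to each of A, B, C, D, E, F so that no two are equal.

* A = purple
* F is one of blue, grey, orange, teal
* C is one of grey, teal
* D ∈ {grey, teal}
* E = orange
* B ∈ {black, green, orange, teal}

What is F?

blue

A's domain is down to {purple}, so A = purple.
E has just one choice, so E = orange. So B, F can't be orange.
The 2 variables C and D are confined to {grey, teal}, which locks those values in; drop them from B, F.
So F = blue.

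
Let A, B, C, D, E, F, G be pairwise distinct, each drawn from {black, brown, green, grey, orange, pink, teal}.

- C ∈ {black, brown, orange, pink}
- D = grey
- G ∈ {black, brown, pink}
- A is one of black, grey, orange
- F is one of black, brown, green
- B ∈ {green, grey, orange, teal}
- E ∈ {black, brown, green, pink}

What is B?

teal

D has just one choice, so D = grey. Strike grey from A, B.
The 6 still-open variables draw from only 6 values {black, brown, green, orange, pink, teal}, so each is used; only B can be teal, hence B = teal.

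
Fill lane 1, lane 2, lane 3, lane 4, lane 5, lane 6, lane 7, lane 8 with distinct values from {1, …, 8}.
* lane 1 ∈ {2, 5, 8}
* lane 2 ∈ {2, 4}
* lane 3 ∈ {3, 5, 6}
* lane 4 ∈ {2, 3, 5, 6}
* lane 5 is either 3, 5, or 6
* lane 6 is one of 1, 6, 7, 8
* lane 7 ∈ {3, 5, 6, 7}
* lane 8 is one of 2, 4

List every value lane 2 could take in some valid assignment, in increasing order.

The 8 variables together cover exactly {1, 2, 3, 4, 5, 6, 7, 8} — 8 values for 8 variables — and 1 appears only in lane 6's list, so lane 6 = 1.
The 7 still-open variables draw from only 7 values {2, 3, 4, 5, 6, 7, 8}, so each is used; only lane 7 can be 7, hence lane 7 = 7.
The 6 still-open variables draw from only 6 values {2, 3, 4, 5, 6, 8}, so each is used; only lane 1 can be 8, hence lane 1 = 8.
The 2 variables lane 2 and lane 8 are confined to {2, 4}, which locks those values in; drop them from lane 4.
No further eliminations apply; lane 2 can still be any of 2, 4.

2, 4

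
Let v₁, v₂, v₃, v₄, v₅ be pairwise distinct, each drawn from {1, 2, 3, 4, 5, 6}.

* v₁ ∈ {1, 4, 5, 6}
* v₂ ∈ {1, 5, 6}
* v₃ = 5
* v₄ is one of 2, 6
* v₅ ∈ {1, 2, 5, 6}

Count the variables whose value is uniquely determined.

2

v₃'s domain is down to {5}, so v₃ = 5. Strike 5 from v₁, v₂, v₅.
The 4 still-open variables together cover exactly {1, 2, 4, 6} — 4 values for 4 variables — and 4 appears only in v₁'s list, so v₁ = 4.
Determined: v₁=4, v₃=5. The other variables each still have more than one consistent value. That makes 2.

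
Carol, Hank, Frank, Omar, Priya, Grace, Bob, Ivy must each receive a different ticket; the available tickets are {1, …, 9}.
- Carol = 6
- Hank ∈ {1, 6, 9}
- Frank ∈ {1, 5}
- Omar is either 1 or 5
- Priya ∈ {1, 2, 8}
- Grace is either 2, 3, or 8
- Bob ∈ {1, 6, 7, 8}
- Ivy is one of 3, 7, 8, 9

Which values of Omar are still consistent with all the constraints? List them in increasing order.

1, 5

Carol must be 6 (only option left). Eliminate 6 elsewhere: Hank, Bob.
Frank and Omar between them cover only {1, 5} — a naked pair. Remove those values from Hank, Priya, Bob.
Hank has just one choice, so Hank = 9. Eliminate 9 elsewhere: Ivy.
No further eliminations apply; Omar can still be any of 1, 5.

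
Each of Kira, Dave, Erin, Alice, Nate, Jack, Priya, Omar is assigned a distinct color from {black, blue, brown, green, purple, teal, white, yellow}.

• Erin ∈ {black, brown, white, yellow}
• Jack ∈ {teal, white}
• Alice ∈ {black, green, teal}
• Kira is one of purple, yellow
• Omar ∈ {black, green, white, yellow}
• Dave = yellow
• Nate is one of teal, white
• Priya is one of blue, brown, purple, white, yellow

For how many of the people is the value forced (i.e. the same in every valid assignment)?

4

Dave's domain is down to {yellow}, so Dave = yellow. Strike yellow from Kira, Erin, Priya, Omar.
Kira has just one choice, so Kira = purple. Eliminate purple elsewhere: Priya.
The 6 still-open variables together cover exactly {black, blue, brown, green, teal, white} — 6 values for 6 variables — and blue appears only in Priya's list, so Priya = blue.
The 5 still-open variables together cover exactly {black, brown, green, teal, white} — 5 values for 5 variables — and brown appears only in Erin's list, so Erin = brown.
The 2 variables Nate and Jack are confined to {teal, white}, which locks those values in; drop them from Alice, Omar.
Determined: Kira=purple, Dave=yellow, Erin=brown, Priya=blue. The other people each still have more than one consistent value. That makes 4.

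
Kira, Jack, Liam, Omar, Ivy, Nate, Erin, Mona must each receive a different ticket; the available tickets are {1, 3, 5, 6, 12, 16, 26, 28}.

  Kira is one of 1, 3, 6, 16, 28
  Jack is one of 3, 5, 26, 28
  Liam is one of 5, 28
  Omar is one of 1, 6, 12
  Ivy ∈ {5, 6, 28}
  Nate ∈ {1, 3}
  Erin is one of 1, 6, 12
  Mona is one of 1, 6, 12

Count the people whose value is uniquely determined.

The 8 variables draw from only 8 values {1, 3, 5, 6, 12, 16, 26, 28}, so each is used; only Kira can be 16, hence Kira = 16.
The 7 still-open variables together cover exactly {1, 3, 5, 6, 12, 26, 28} — 7 values for 7 variables — and 26 appears only in Jack's list, so Jack = 26.
The 6 still-open variables together cover exactly {1, 3, 5, 6, 12, 28} — 6 values for 6 variables — and 3 appears only in Nate's list, so Nate = 3.
Omar, Erin, Mona share exactly the 3 values {1, 6, 12}; by pigeonhole those values go to them, so strike 1, 6, 12 from Ivy.
Determined: Kira=16, Jack=26, Nate=3. The other people each still have more than one consistent value. That makes 3.

3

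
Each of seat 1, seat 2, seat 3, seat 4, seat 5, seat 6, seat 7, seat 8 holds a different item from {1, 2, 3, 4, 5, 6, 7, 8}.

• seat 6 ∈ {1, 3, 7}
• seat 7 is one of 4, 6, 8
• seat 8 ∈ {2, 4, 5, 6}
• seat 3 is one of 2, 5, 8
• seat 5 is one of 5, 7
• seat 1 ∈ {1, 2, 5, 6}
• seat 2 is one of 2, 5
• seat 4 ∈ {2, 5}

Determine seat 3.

The 8 variables together cover exactly {1, 2, 3, 4, 5, 6, 7, 8} — 8 values for 8 variables — and 3 appears only in seat 6's list, so seat 6 = 3.
The 7 still-open variables together cover exactly {1, 2, 4, 5, 6, 7, 8} — 7 values for 7 variables — and 1 appears only in seat 1's list, so seat 1 = 1.
Among the 6 still-open variables, 7 fits only seat 5 (and all 6 values in {2, 4, 5, 6, 7, 8} must be used), so seat 5 = 7.
seat 2 and seat 4 share exactly the 2 values {2, 5}; by pigeonhole those values go to them, so strike 2, 5 from seat 3, seat 8.
So seat 3 = 8.

8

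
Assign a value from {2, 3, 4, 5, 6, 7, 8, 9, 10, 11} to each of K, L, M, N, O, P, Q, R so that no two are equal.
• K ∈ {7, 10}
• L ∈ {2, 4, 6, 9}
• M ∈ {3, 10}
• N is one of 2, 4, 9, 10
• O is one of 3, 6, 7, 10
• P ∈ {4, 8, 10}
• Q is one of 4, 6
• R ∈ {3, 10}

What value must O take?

Among the 8 variables, 8 fits only P (and all 8 values in {2, 3, 4, 6, 7, 8, 9, 10} must be used), so P = 8.
M and R between them cover only {3, 10} — a naked pair. Remove those values from K, N, O.
K must be 7 (only option left). Eliminate 7 elsewhere: O.
So O = 6.

6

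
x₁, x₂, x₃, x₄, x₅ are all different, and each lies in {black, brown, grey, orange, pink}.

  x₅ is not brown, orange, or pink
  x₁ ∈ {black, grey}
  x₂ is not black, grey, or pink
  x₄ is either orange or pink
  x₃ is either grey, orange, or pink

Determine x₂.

brown

Among the 5 variables, brown fits only x₂ (and all 5 values in {black, brown, grey, orange, pink} must be used), so x₂ = brown.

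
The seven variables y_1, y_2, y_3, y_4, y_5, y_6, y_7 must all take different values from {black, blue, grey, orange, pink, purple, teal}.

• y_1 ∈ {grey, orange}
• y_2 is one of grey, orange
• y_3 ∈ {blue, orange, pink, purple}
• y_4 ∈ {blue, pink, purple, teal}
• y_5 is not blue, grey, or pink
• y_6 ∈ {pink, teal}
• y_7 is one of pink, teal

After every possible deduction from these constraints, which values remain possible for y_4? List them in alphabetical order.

Among the 7 variables, black fits only y_5 (and all 7 values in {black, blue, grey, orange, pink, purple, teal} must be used), so y_5 = black.
The 2 variables y_1 and y_2 are confined to {grey, orange}, which locks those values in; drop them from y_3.
y_6 and y_7 between them cover only {pink, teal} — a naked pair. Remove those values from y_3, y_4.
No further eliminations apply; y_4 can still be any of blue, purple.

blue, purple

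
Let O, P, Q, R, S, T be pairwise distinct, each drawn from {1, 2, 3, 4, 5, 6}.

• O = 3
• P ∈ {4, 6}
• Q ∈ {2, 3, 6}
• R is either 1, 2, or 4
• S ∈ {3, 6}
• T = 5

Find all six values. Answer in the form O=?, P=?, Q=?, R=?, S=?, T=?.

O=3, P=4, Q=2, R=1, S=6, T=5

O has just one choice, so O = 3. So Q, S can't be 3.
That leaves S = 6. Strike 6 from P, Q.
T has just one choice, so T = 5.
P's domain is down to {4}, so P = 4. Eliminate 4 elsewhere: R.
Q has just one choice, so Q = 2. So R can't be 2.
That leaves R = 1.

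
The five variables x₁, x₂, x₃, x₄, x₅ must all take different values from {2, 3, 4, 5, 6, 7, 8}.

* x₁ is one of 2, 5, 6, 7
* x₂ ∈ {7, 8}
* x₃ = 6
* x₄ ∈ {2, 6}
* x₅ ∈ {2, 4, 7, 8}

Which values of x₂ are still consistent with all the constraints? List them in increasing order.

x₃ has just one choice, so x₃ = 6. Remove 6 from x₁, x₄.
x₄ must be 2 (only option left). Remove 2 from x₁, x₅.
No further eliminations apply; x₂ can still be any of 7, 8.

7, 8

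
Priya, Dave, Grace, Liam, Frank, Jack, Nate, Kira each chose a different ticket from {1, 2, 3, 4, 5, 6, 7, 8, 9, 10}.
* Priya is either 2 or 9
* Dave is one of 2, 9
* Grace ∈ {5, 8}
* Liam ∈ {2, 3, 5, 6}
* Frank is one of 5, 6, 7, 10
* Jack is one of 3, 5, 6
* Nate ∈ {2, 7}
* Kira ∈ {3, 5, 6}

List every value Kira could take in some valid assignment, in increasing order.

Among the 8 variables, 8 fits only Grace (and all 8 values in {2, 3, 5, 6, 7, 8, 9, 10} must be used), so Grace = 8.
The 7 still-open variables together cover exactly {2, 3, 5, 6, 7, 9, 10} — 7 values for 7 variables — and 10 appears only in Frank's list, so Frank = 10.
Among the 6 still-open variables, 7 fits only Nate (and all 6 values in {2, 3, 5, 6, 7, 9} must be used), so Nate = 7.
The 2 variables Priya and Dave are confined to {2, 9}, which locks those values in; drop them from Liam.
No further eliminations apply; Kira can still be any of 3, 5, 6.

3, 5, 6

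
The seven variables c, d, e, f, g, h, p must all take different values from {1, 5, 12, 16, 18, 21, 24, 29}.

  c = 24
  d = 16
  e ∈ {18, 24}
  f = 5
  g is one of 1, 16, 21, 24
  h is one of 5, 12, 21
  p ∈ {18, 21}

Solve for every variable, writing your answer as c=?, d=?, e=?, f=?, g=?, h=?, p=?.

c=24, d=16, e=18, f=5, g=1, h=12, p=21

c must be 24 (only option left). Strike 24 from e, g.
d has just one choice, so d = 16. Strike 16 from g.
e has just one choice, so e = 18. Strike 18 from p.
f has just one choice, so f = 5. Strike 5 from h.
p's domain is down to {21}, so p = 21. Remove 21 from g, h.
g must be 1 (only option left).
That leaves h = 12.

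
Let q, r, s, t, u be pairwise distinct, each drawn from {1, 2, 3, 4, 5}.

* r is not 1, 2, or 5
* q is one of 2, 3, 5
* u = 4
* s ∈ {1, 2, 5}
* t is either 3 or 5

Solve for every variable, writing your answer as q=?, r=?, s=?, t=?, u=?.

q=2, r=3, s=1, t=5, u=4

u must be 4 (only option left). Eliminate 4 elsewhere: r.
r must be 3 (only option left). Eliminate 3 elsewhere: q, t.
t's domain is down to {5}, so t = 5. Remove 5 from q, s.
q's domain is down to {2}, so q = 2. Remove 2 from s.
s must be 1 (only option left).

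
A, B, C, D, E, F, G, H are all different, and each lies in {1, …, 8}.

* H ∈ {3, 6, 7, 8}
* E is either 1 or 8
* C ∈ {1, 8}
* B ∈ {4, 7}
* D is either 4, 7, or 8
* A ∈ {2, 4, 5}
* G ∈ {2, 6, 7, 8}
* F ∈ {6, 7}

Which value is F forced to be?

The 8 variables draw from only 8 values {1, 2, 3, 4, 5, 6, 7, 8}, so each is used; only H can be 3, hence H = 3.
The 7 still-open variables draw from only 7 values {1, 2, 4, 5, 6, 7, 8}, so each is used; only A can be 5, hence A = 5.
Among the 6 still-open variables, 2 fits only G (and all 6 values in {1, 2, 4, 6, 7, 8} must be used), so G = 2.
The 5 still-open variables together cover exactly {1, 4, 6, 7, 8} — 5 values for 5 variables — and 6 appears only in F's list, so F = 6.

6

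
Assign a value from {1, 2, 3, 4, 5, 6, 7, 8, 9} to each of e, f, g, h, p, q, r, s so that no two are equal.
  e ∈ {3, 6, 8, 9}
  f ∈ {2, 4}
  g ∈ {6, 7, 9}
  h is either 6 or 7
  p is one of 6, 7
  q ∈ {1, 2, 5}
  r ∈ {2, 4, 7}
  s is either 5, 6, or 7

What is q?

1

The 2 variables h and p are confined to {6, 7}, which locks those values in; drop them from e, g, r, s.
g has just one choice, so g = 9. Strike 9 from e.
s has just one choice, so s = 5. So q can't be 5.
The 2 variables f and r are confined to {2, 4}, which locks those values in; drop them from q.
So q = 1.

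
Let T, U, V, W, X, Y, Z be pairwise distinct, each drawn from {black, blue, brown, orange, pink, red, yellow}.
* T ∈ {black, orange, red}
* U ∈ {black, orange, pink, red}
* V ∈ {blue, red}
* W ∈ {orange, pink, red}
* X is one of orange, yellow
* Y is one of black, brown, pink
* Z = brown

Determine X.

Z's domain is down to {brown}, so Z = brown. Strike brown from Y.
The 6 still-open variables together cover exactly {black, blue, orange, pink, red, yellow} — 6 values for 6 variables — and blue appears only in V's list, so V = blue.
Among the 5 still-open variables, yellow fits only X (and all 5 values in {black, orange, pink, red, yellow} must be used), so X = yellow.

yellow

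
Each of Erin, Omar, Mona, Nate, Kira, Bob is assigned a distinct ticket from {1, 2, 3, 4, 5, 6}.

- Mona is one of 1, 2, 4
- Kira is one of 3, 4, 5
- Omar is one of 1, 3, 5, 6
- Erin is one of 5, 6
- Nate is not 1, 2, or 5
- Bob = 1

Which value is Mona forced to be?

2

Bob's domain is down to {1}, so Bob = 1. Eliminate 1 elsewhere: Omar, Mona.
Among the 5 still-open variables, 2 fits only Mona (and all 5 values in {2, 3, 4, 5, 6} must be used), so Mona = 2.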